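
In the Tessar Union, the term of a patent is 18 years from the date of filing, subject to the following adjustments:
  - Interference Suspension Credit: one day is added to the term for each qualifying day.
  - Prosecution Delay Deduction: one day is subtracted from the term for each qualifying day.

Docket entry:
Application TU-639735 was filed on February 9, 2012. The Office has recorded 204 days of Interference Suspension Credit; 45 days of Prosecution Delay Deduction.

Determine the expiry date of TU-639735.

2030-07-18

Base term: filing date + 18 years → 9 February 2030.
Interference Suspension Credit: +204 days → 1 September 2030.
Prosecution Delay Deduction: −45 days → 18 July 2030.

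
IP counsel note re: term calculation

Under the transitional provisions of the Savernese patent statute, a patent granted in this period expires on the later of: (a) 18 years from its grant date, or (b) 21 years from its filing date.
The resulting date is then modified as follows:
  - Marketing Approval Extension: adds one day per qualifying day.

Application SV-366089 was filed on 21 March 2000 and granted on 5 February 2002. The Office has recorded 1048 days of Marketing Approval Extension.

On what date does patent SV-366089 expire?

(a) grant + 18 years → 5 February 2020.
(b) filing + 21 years → 21 March 2021.
Later of the two: 21 March 2021.
Marketing Approval Extension: +1048 days → 2 February 2024.

2024-02-02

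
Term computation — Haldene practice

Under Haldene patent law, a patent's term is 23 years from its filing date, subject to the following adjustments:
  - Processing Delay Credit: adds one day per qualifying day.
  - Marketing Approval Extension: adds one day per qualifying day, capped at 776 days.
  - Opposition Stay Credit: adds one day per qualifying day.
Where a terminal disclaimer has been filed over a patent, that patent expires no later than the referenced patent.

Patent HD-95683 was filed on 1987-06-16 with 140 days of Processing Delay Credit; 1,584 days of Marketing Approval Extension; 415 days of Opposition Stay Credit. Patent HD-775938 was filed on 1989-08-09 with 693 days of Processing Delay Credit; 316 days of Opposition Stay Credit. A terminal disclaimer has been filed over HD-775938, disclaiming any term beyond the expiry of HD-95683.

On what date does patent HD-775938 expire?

Natural term of HD-775938:
  Base: filing + 23 years → 9 August 2012.
  Processing Delay Credit: +693 days → 3 July 2014.
  Opposition Stay Credit: +316 days → 15 May 2015.
Expiry of referenced patent HD-95683:
  Base: filing + 23 years → 16 June 2010.
  Processing Delay Credit: +140 days → 3 November 2010.
  Marketing Approval Extension: 1584 days claimed exceeds the 776-day cap, so +776 days → 18 December 2012.
  Opposition Stay Credit: +415 days → 6 February 2014.
Terminal disclaimer: HD-775938 expires on the earlier of 15 May 2015 and 6 February 2014.

February 6, 2014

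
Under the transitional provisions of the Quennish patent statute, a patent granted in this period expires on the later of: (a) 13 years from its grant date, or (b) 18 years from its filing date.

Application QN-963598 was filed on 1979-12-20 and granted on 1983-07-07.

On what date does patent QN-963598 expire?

(a) grant + 13 years → 7 July 1996.
(b) filing + 18 years → 20 December 1997.
Later of the two: 20 December 1997.

December 20, 1997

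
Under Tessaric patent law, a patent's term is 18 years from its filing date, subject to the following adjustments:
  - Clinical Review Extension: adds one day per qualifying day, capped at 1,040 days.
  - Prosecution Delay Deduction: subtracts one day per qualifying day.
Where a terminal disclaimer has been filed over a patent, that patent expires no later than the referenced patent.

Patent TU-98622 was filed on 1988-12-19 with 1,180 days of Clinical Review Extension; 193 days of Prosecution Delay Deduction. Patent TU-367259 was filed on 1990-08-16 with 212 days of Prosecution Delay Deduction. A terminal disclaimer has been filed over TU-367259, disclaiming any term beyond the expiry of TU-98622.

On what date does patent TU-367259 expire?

Natural term of TU-367259:
  Base: filing + 18 years → 16 August 2008.
  Prosecution Delay Deduction: −212 days → 17 January 2008.
Expiry of referenced patent TU-98622:
  Base: filing + 18 years → 19 December 2006.
  Clinical Review Extension: 1180 days claimed exceeds the 1040-day cap, so +1040 days → 24 October 2009.
  Prosecution Delay Deduction: −193 days → 14 April 2009.
Terminal disclaimer: TU-367259 expires on the earlier of 17 January 2008 and 14 April 2009.

2008-01-17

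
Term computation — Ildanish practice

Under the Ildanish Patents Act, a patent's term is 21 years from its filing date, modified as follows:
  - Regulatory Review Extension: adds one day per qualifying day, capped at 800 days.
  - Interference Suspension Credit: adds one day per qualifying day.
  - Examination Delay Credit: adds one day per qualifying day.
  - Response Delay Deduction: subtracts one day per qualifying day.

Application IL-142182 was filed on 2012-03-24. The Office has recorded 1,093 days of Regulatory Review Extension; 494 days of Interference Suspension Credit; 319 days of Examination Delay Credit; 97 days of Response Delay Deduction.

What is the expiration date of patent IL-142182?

May 18, 2037

Base term: filing date + 21 years → 24 March 2033.
Regulatory Review Extension: 1093 days claimed exceeds the 800-day cap, so +800 days → 2 June 2035.
Interference Suspension Credit: +494 days → 8 October 2036.
Examination Delay Credit: +319 days → 23 August 2037.
Response Delay Deduction: −97 days → 18 May 2037.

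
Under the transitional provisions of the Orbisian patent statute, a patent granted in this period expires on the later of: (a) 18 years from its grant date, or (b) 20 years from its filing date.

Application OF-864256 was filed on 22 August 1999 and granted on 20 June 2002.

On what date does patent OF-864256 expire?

(a) grant + 18 years → 20 June 2020.
(b) filing + 20 years → 22 August 2019.
Later of the two: 20 June 2020.

June 20, 2020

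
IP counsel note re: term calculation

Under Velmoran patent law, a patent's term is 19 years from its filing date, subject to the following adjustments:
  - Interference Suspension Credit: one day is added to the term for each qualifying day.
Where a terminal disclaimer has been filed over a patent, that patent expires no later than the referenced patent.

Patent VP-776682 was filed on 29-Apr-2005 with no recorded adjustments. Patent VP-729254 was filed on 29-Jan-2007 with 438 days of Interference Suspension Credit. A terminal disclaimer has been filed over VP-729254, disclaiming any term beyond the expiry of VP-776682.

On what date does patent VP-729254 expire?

April 29, 2024

Natural term of VP-729254:
  Base: filing + 19 years → 29 January 2026.
  Interference Suspension Credit: +438 days → 12 April 2027.
Expiry of referenced patent VP-776682:
  Base: filing + 19 years → 29 April 2024.
Terminal disclaimer: VP-729254 expires on the earlier of 12 April 2027 and 29 April 2024.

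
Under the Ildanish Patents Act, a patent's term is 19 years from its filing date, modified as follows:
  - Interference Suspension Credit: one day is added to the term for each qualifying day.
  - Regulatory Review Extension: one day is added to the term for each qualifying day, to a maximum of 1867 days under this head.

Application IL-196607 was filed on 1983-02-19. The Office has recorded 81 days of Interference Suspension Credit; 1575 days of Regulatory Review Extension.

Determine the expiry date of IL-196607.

2006-09-02

Base term: filing date + 19 years → 19 February 2002.
Interference Suspension Credit: +81 days → 11 May 2002.
Regulatory Review Extension: 1575 days (within the 1867-day cap) → +1575 days → 2 September 2006.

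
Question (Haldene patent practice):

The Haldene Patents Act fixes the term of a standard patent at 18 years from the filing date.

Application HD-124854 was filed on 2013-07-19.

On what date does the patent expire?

Filing date + 18 years → 19 July 2031.

2031-07-19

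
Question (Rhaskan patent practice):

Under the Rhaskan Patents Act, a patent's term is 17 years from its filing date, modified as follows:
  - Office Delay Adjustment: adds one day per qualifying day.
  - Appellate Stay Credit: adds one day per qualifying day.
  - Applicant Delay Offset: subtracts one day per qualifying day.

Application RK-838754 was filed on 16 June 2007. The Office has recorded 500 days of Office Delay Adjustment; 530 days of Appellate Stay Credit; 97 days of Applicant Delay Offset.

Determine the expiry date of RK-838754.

Base term: filing date + 17 years → 16 June 2024.
Office Delay Adjustment: +500 days → 29 October 2025.
Appellate Stay Credit: +530 days → 12 April 2027.
Applicant Delay Offset: −97 days → 5 January 2027.

January 5, 2027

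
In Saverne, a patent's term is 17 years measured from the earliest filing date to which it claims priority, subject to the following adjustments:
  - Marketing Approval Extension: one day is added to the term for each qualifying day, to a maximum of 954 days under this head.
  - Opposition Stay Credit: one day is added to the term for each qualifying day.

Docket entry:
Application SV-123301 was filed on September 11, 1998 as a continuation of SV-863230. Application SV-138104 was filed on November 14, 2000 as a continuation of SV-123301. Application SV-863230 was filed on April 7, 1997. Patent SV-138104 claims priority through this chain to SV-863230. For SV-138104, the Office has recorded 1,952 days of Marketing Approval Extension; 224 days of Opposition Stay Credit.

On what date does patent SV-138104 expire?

2017-06-28

Earliest priority filing: 7 April 1997.
Base term: 7 April 1997 + 17 years → 7 April 2014.
Marketing Approval Extension: 1952 days claimed exceeds the 954-day cap, so +954 days → 16 November 2016.
Opposition Stay Credit: +224 days → 28 June 2017.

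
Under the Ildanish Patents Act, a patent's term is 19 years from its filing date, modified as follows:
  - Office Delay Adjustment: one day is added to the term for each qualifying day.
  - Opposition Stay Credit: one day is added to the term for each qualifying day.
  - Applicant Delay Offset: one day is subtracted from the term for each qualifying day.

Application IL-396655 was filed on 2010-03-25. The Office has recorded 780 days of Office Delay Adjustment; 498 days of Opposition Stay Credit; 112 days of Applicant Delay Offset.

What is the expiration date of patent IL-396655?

Base term: filing date + 19 years → 25 March 2029.
Office Delay Adjustment: +780 days → 14 May 2031.
Opposition Stay Credit: +498 days → 23 September 2032.
Applicant Delay Offset: −112 days → 3 June 2032.

2032-06-03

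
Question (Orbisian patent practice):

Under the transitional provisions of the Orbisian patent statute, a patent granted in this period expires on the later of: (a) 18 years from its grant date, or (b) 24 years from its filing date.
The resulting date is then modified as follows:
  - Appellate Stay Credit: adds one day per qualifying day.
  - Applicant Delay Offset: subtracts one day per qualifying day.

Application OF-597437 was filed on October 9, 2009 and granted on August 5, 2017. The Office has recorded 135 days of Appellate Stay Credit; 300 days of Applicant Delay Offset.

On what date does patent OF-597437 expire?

(a) grant + 18 years → 5 August 2035.
(b) filing + 24 years → 9 October 2033.
Later of the two: 5 August 2035.
Appellate Stay Credit: +135 days → 18 December 2035.
Applicant Delay Offset: −300 days → 21 February 2035.

2035-02-21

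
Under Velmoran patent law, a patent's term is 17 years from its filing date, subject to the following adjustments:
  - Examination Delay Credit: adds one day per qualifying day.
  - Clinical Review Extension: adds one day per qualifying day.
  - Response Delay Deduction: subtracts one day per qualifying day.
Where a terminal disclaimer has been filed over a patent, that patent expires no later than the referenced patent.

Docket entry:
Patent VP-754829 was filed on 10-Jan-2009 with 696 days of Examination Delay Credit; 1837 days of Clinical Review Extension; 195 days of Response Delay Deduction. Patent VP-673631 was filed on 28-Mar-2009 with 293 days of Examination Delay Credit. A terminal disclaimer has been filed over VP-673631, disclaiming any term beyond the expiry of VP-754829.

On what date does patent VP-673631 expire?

Natural term of VP-673631:
  Base: filing + 17 years → 28 March 2026.
  Examination Delay Credit: +293 days → 15 January 2027.
Expiry of referenced patent VP-754829:
  Base: filing + 17 years → 10 January 2026.
  Examination Delay Credit: +696 days → 7 December 2027.
  Clinical Review Extension: +1837 days → 17 December 2032.
  Response Delay Deduction: −195 days → 5 June 2032.
Terminal disclaimer: VP-673631 expires on the earlier of 15 January 2027 and 5 June 2032.

2027-01-15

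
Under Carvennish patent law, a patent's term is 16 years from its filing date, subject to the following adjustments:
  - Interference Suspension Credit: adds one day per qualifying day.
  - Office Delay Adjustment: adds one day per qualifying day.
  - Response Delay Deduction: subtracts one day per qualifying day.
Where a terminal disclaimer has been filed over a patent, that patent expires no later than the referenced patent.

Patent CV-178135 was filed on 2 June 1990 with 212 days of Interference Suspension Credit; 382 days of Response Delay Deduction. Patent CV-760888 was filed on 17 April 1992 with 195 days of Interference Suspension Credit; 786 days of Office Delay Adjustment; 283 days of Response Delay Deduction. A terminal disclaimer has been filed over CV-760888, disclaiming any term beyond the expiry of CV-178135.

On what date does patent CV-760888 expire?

Natural term of CV-760888:
  Base: filing + 16 years → 17 April 2008.
  Interference Suspension Credit: +195 days → 29 October 2008.
  Office Delay Adjustment: +786 days → 24 December 2010.
  Response Delay Deduction: −283 days → 16 March 2010.
Expiry of referenced patent CV-178135:
  Base: filing + 16 years → 2 June 2006.
  Interference Suspension Credit: +212 days → 31 December 2006.
  Response Delay Deduction: −382 days → 14 December 2005.
Terminal disclaimer: CV-760888 expires on the earlier of 16 March 2010 and 14 December 2005.

December 14, 2005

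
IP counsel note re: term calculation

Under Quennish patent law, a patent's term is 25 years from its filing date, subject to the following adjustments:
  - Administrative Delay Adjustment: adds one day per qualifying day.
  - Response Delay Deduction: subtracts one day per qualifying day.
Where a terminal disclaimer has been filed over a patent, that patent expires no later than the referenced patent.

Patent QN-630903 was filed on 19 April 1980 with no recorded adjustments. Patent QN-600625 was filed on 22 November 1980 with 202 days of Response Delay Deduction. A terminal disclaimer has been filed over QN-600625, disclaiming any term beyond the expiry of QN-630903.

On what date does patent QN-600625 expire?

Natural term of QN-600625:
  Base: filing + 25 years → 22 November 2005.
  Response Delay Deduction: −202 days → 4 May 2005.
Expiry of referenced patent QN-630903:
  Base: filing + 25 years → 19 April 2005.
Terminal disclaimer: QN-600625 expires on the earlier of 4 May 2005 and 19 April 2005.

2005-04-19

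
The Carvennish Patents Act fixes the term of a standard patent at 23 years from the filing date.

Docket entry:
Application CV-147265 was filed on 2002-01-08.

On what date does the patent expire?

January 8, 2025

Filing date + 23 years → 8 January 2025.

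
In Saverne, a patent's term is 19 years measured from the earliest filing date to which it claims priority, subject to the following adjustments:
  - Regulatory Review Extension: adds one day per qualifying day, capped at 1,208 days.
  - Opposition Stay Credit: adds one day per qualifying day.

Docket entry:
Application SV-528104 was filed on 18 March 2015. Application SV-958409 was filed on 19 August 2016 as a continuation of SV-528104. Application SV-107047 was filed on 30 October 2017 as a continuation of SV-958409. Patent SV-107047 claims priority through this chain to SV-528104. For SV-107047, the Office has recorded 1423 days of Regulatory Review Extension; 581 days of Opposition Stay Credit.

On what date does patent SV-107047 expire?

February 9, 2039

Earliest priority filing: 18 March 2015.
Base term: 18 March 2015 + 19 years → 18 March 2034.
Regulatory Review Extension: 1423 days claimed exceeds the 1208-day cap, so +1208 days → 8 July 2037.
Opposition Stay Credit: +581 days → 9 February 2039.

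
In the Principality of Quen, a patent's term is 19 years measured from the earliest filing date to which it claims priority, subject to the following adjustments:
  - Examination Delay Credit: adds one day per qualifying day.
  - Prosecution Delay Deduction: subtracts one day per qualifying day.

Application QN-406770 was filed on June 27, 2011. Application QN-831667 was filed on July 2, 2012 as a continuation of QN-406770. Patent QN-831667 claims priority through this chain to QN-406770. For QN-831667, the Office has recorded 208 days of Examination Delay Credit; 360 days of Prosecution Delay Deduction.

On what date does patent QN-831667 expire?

Earliest priority filing: 27 June 2011.
Base term: 27 June 2011 + 19 years → 27 June 2030.
Examination Delay Credit: +208 days → 21 January 2031.
Prosecution Delay Deduction: −360 days → 26 January 2030.

2030-01-26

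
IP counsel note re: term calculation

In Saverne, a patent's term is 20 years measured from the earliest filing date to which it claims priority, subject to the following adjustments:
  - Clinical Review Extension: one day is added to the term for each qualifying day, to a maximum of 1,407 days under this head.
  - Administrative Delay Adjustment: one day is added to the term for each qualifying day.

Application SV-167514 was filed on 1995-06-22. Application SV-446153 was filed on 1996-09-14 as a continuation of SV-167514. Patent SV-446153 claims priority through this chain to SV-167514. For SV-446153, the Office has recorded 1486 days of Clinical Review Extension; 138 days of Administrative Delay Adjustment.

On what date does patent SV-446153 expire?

Earliest priority filing: 22 June 1995.
Base term: 22 June 1995 + 20 years → 22 June 2015.
Clinical Review Extension: 1486 days claimed exceeds the 1407-day cap, so +1407 days → 29 April 2019.
Administrative Delay Adjustment: +138 days → 14 September 2019.

September 14, 2019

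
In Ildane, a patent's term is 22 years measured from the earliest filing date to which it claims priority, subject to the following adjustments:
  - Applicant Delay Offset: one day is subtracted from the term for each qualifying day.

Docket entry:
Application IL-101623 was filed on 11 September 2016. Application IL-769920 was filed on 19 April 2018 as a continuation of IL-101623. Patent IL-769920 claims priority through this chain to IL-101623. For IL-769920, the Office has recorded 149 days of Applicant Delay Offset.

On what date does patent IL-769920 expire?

Earliest priority filing: 11 September 2016.
Base term: 11 September 2016 + 22 years → 11 September 2038.
Applicant Delay Offset: −149 days → 15 April 2038.

April 15, 2038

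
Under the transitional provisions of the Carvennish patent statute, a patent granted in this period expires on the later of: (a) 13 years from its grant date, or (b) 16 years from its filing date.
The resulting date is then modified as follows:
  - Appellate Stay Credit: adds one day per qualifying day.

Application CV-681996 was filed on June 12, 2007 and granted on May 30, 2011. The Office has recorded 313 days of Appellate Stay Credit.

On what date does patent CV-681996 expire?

(a) grant + 13 years → 30 May 2024.
(b) filing + 16 years → 12 June 2023.
Later of the two: 30 May 2024.
Appellate Stay Credit: +313 days → 8 April 2025.

April 8, 2025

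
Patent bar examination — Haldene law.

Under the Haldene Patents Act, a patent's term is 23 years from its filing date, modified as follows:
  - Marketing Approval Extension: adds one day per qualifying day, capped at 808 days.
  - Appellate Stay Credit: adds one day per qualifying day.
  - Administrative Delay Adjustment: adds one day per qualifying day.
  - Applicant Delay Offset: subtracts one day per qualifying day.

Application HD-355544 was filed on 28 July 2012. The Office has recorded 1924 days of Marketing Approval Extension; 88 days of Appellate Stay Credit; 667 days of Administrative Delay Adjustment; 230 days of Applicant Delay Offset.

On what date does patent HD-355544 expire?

March 22, 2039

Base term: filing date + 23 years → 28 July 2035.
Marketing Approval Extension: 1924 days claimed exceeds the 808-day cap, so +808 days → 13 October 2037.
Appellate Stay Credit: +88 days → 9 January 2038.
Administrative Delay Adjustment: +667 days → 7 November 2039.
Applicant Delay Offset: −230 days → 22 March 2039.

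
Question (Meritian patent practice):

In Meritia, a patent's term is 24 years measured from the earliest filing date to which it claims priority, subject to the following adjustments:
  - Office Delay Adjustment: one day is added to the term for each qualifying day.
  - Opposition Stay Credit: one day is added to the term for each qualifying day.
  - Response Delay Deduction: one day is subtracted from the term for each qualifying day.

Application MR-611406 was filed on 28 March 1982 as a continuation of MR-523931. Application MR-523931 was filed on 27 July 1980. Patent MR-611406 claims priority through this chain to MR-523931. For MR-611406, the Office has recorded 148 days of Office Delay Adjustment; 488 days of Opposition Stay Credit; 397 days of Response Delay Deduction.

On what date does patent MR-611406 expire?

Earliest priority filing: 27 July 1980.
Base term: 27 July 1980 + 24 years → 27 July 2004.
Office Delay Adjustment: +148 days → 22 December 2004.
Opposition Stay Credit: +488 days → 24 April 2006.
Response Delay Deduction: −397 days → 23 March 2005.

March 23, 2005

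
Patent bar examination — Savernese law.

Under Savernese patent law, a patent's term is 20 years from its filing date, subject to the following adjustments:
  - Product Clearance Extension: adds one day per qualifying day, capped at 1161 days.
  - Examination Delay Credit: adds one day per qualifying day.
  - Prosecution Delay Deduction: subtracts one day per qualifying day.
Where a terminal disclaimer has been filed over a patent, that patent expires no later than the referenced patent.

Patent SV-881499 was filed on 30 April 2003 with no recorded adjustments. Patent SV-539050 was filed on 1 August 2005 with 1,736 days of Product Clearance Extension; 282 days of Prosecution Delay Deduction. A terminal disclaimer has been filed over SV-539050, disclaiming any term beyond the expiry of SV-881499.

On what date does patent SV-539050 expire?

April 30, 2023

Natural term of SV-539050:
  Base: filing + 20 years → 1 August 2025.
  Product Clearance Extension: 1736 days claimed exceeds the 1161-day cap, so +1161 days → 5 October 2028.
  Prosecution Delay Deduction: −282 days → 28 December 2027.
Expiry of referenced patent SV-881499:
  Base: filing + 20 years → 30 April 2023.
Terminal disclaimer: SV-539050 expires on the earlier of 28 December 2027 and 30 April 2023.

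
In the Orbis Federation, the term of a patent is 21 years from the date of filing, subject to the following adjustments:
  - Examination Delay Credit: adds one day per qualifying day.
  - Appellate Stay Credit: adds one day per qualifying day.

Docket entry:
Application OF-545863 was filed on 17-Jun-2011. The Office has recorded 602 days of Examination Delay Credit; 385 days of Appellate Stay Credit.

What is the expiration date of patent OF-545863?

2035-03-01

Base term: filing date + 21 years → 17 June 2032.
Examination Delay Credit: +602 days → 9 February 2034.
Appellate Stay Credit: +385 days → 1 March 2035.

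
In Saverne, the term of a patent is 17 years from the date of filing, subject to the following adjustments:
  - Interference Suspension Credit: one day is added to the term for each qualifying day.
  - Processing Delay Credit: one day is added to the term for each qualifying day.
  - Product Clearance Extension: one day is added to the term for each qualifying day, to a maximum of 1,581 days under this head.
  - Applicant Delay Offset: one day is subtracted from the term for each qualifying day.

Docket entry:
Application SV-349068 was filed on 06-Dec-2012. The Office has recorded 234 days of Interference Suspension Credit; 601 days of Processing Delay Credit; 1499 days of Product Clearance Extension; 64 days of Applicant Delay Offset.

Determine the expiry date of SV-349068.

2036-02-23

Base term: filing date + 17 years → 6 December 2029.
Interference Suspension Credit: +234 days → 28 July 2030.
Processing Delay Credit: +601 days → 20 March 2032.
Product Clearance Extension: 1499 days (within the 1581-day cap) → +1499 days → 27 April 2036.
Applicant Delay Offset: −64 days → 23 February 2036.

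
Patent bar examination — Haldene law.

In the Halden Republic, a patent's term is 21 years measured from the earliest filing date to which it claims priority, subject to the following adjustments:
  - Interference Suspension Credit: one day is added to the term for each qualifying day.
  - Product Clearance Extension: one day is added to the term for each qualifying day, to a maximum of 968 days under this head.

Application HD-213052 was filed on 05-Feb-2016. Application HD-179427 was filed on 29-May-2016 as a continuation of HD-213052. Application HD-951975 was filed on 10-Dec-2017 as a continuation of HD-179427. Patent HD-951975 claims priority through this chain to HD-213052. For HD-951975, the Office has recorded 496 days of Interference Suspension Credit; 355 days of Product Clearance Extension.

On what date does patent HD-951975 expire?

June 6, 2039

Earliest priority filing: 5 February 2016.
Base term: 5 February 2016 + 21 years → 5 February 2037.
Interference Suspension Credit: +496 days → 16 June 2038.
Product Clearance Extension: 355 days (within the 968-day cap) → +355 days → 6 June 2039.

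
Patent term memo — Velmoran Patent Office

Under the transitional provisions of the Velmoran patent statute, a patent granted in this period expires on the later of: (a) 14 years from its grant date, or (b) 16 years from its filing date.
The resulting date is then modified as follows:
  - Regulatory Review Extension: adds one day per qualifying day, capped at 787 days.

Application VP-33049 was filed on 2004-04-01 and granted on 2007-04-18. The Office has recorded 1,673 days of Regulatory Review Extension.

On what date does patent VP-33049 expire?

(a) grant + 14 years → 18 April 2021.
(b) filing + 16 years → 1 April 2020.
Later of the two: 18 April 2021.
Regulatory Review Extension: 1673 days claimed exceeds the 787-day cap, so +787 days → 14 June 2023.

June 14, 2023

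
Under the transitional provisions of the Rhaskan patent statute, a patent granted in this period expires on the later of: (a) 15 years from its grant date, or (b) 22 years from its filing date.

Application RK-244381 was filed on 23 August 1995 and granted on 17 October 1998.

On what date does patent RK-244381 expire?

2017-08-23

(a) grant + 15 years → 17 October 2013.
(b) filing + 22 years → 23 August 2017.
Later of the two: 23 August 2017.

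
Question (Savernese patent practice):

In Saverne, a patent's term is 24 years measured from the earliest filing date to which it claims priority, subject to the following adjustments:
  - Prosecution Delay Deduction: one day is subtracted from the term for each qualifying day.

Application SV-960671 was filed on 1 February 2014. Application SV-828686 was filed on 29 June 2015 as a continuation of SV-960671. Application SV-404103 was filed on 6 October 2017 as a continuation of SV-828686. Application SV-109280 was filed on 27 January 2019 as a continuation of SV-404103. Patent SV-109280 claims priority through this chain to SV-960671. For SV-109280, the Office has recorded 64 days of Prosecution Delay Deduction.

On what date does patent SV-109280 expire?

November 29, 2037

Earliest priority filing: 1 February 2014.
Base term: 1 February 2014 + 24 years → 1 February 2038.
Prosecution Delay Deduction: −64 days → 29 November 2037.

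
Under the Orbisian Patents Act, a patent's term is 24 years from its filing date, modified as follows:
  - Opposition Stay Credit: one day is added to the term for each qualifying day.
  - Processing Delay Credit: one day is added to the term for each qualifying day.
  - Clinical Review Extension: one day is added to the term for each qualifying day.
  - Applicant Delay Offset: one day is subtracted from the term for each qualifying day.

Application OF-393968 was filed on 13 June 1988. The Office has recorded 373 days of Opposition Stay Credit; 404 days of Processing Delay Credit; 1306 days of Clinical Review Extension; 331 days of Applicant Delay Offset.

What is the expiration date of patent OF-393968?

2017-03-31

Base term: filing date + 24 years → 13 June 2012.
Opposition Stay Credit: +373 days → 21 June 2013.
Processing Delay Credit: +404 days → 30 July 2014.
Clinical Review Extension: +1306 days → 25 February 2018.
Applicant Delay Offset: −331 days → 31 March 2017.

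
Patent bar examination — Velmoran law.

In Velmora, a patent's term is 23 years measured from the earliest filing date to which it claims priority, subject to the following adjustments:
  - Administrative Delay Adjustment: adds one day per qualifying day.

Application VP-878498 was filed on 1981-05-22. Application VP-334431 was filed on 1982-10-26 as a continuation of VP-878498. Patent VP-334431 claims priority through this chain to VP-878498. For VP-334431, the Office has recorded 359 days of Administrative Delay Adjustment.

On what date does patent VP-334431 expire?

Earliest priority filing: 22 May 1981.
Base term: 22 May 1981 + 23 years → 22 May 2004.
Administrative Delay Adjustment: +359 days → 16 May 2005.

2005-05-16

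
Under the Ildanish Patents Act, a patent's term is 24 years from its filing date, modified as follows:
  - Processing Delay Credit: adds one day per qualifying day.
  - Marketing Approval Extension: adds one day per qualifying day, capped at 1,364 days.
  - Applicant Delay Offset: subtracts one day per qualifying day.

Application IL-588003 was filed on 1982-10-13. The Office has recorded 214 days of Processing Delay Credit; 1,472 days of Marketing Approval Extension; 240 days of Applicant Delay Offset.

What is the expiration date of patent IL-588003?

June 12, 2010

Base term: filing date + 24 years → 13 October 2006.
Processing Delay Credit: +214 days → 15 May 2007.
Marketing Approval Extension: 1472 days claimed exceeds the 1364-day cap, so +1364 days → 7 February 2011.
Applicant Delay Offset: −240 days → 12 June 2010.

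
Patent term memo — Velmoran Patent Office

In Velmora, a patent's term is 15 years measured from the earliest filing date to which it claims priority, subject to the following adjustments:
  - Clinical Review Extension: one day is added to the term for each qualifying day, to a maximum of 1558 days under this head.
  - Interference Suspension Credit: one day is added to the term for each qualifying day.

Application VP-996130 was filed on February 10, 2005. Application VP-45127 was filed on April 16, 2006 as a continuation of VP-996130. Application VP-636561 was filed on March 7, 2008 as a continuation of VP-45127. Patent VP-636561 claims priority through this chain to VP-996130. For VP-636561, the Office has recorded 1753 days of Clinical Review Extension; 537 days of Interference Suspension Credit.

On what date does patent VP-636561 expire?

November 5, 2025

Earliest priority filing: 10 February 2005.
Base term: 10 February 2005 + 15 years → 10 February 2020.
Clinical Review Extension: 1753 days claimed exceeds the 1558-day cap, so +1558 days → 17 May 2024.
Interference Suspension Credit: +537 days → 5 November 2025.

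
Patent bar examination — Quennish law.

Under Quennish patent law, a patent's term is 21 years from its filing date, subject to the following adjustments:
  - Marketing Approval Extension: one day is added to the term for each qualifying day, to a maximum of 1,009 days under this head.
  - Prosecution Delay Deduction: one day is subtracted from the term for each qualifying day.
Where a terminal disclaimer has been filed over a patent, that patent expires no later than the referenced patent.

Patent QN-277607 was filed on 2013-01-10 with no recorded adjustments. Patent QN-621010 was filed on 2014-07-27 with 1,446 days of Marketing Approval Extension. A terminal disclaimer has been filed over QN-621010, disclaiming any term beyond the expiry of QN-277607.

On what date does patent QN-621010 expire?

Natural term of QN-621010:
  Base: filing + 21 years → 27 July 2035.
  Marketing Approval Extension: 1446 days claimed exceeds the 1009-day cap, so +1009 days → 1 May 2038.
Expiry of referenced patent QN-277607:
  Base: filing + 21 years → 10 January 2034.
Terminal disclaimer: QN-621010 expires on the earlier of 1 May 2038 and 10 January 2034.

January 10, 2034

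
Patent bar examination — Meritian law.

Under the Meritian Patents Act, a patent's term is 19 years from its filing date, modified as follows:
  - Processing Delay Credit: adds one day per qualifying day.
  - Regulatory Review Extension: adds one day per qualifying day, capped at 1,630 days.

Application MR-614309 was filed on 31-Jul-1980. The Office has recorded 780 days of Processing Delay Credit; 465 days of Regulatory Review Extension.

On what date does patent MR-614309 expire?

Base term: filing date + 19 years → 31 July 1999.
Processing Delay Credit: +780 days → 18 September 2001.
Regulatory Review Extension: 465 days (within the 1630-day cap) → +465 days → 27 December 2002.

2002-12-27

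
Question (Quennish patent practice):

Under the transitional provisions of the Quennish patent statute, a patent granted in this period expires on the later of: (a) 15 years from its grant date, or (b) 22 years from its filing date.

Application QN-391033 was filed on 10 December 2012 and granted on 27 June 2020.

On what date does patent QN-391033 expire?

(a) grant + 15 years → 27 June 2035.
(b) filing + 22 years → 10 December 2034.
Later of the two: 27 June 2035.

2035-06-27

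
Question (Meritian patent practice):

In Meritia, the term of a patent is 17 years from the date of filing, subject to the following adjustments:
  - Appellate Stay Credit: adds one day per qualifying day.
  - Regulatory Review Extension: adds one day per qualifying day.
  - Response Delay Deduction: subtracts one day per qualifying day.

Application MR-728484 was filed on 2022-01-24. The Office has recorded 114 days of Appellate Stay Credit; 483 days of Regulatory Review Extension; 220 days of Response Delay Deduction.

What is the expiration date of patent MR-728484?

2040-02-05

Base term: filing date + 17 years → 24 January 2039.
Appellate Stay Credit: +114 days → 18 May 2039.
Regulatory Review Extension: +483 days → 12 September 2040.
Response Delay Deduction: −220 days → 5 February 2040.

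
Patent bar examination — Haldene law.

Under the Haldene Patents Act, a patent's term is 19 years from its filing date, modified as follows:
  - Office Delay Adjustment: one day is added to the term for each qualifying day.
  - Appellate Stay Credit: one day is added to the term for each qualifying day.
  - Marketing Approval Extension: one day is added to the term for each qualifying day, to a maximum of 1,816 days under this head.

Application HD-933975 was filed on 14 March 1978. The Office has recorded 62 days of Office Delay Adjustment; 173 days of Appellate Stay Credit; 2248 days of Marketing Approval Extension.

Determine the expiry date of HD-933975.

2002-10-25

Base term: filing date + 19 years → 14 March 1997.
Office Delay Adjustment: +62 days → 15 May 1997.
Appellate Stay Credit: +173 days → 4 November 1997.
Marketing Approval Extension: 2248 days claimed exceeds the 1816-day cap, so +1816 days → 25 October 2002.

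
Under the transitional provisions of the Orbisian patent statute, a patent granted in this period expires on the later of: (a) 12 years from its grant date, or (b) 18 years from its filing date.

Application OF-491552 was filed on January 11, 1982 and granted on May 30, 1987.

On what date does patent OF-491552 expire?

2000-01-11

(a) grant + 12 years → 30 May 1999.
(b) filing + 18 years → 11 January 2000.
Later of the two: 11 January 2000.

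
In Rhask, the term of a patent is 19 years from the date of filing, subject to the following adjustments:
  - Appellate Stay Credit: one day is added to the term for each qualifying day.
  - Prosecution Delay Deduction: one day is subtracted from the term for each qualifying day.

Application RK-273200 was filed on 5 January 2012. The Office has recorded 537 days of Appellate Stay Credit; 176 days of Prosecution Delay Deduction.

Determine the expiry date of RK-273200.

Base term: filing date + 19 years → 5 January 2031.
Appellate Stay Credit: +537 days → 25 June 2032.
Prosecution Delay Deduction: −176 days → 1 January 2032.

January 1, 2032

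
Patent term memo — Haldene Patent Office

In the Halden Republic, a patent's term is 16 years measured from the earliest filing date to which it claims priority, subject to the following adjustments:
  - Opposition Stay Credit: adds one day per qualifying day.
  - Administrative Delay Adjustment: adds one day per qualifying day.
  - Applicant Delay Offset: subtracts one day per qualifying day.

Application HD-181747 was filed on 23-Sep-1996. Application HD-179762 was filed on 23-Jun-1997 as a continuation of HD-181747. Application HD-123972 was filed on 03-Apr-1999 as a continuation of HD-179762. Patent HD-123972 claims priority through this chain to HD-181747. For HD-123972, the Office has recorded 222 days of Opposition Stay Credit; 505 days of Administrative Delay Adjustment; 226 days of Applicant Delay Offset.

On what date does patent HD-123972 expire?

Earliest priority filing: 23 September 1996.
Base term: 23 September 1996 + 16 years → 23 September 2012.
Opposition Stay Credit: +222 days → 3 May 2013.
Administrative Delay Adjustment: +505 days → 20 September 2014.
Applicant Delay Offset: −226 days → 6 February 2014.

February 6, 2014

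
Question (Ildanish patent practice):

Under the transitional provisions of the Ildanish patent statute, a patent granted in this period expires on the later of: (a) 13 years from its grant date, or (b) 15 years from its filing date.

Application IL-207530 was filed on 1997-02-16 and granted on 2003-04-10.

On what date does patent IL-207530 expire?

(a) grant + 13 years → 10 April 2016.
(b) filing + 15 years → 16 February 2012.
Later of the two: 10 April 2016.

2016-04-10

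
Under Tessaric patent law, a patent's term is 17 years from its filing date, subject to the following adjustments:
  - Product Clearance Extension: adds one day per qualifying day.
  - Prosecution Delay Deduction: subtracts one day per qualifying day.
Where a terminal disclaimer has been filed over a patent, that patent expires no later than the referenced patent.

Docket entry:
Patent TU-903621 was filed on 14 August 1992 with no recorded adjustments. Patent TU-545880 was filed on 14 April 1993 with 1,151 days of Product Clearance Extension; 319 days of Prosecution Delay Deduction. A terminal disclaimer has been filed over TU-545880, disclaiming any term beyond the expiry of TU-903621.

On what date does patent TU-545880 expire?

August 14, 2009

Natural term of TU-545880:
  Base: filing + 17 years → 14 April 2010.
  Product Clearance Extension: +1151 days → 8 June 2013.
  Prosecution Delay Deduction: −319 days → 24 July 2012.
Expiry of referenced patent TU-903621:
  Base: filing + 17 years → 14 August 2009.
Terminal disclaimer: TU-545880 expires on the earlier of 24 July 2012 and 14 August 2009.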